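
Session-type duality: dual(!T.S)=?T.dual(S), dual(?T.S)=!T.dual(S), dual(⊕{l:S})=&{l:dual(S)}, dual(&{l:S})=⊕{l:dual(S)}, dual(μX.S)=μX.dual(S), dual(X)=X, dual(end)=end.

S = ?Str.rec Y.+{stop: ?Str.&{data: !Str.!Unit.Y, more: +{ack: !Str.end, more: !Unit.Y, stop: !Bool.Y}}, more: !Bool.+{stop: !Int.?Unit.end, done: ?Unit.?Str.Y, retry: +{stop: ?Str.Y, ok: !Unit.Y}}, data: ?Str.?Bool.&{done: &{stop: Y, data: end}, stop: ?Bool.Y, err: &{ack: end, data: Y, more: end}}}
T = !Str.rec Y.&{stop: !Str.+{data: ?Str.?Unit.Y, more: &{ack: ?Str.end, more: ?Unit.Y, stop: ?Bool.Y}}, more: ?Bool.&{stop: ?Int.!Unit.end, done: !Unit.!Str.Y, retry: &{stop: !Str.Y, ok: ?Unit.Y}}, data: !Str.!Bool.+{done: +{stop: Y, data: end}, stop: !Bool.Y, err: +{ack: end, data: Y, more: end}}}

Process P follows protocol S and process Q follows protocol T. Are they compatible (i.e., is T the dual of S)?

YES

?Str | !Str  ok
  rec Y | rec Y  ok (rec unchanged)
    +{stop,more,data} | &{stop,more,data}  ok same labels
      case stop:
        ?Str | !Str  ok
          &{data,more} | +{data,more}  ok same labels
            case data:
              !Str | ?Str  ok
                !Unit | ?Unit  ok
                  Y | Y  ok
            case more:
              +{ack,more,stop} | &{ack,more,stop}  ok same labels
                case ack:
                  !Str | ?Str  ok
                    end | end  ok
                case more:
                  !Unit | ?Unit  ok
                    Y | Y  ok
                case stop:
                  !Bool | ?Bool  ok
                    Y | Y  ok
      case more:
        !Bool | ?Bool  ok
          +{stop,done,retry} | &{stop,done,retry}  ok same labels
            case stop:
              !Int | ?Int  ok
                ?Unit | !Unit  ok
                  end | end  ok
            case done:
              ?Unit | !Unit  ok
                ?Str | !Str  ok
                  Y | Y  ok
            case retry:
              +{stop,ok} | &{stop,ok}  ok same labels
                case stop:
                  ?Str | !Str  ok
                    Y | Y  ok
                case ok:
                  !Unit | ?Unit  ok
                    Y | Y  ok
      case data:
        ?Str | !Str  ok
          ?Bool | !Bool  ok
            &{done,stop,err} | +{done,stop,err}  ok same labels
              case done:
                &{stop,data} | +{stop,data}  ok same labels
                  case stop:
                    Y | Y  ok
                  case data:
                    end | end  ok
              case stop:
                ?Bool | !Bool  ok
                  Y | Y  ok
              case err:
                &{ack,data,more} | +{ack,data,more}  ok same labels
                  case ack:
                    end | end  ok
                  case data:
                    Y | Y  ok
                  case more:
                    end | end  ok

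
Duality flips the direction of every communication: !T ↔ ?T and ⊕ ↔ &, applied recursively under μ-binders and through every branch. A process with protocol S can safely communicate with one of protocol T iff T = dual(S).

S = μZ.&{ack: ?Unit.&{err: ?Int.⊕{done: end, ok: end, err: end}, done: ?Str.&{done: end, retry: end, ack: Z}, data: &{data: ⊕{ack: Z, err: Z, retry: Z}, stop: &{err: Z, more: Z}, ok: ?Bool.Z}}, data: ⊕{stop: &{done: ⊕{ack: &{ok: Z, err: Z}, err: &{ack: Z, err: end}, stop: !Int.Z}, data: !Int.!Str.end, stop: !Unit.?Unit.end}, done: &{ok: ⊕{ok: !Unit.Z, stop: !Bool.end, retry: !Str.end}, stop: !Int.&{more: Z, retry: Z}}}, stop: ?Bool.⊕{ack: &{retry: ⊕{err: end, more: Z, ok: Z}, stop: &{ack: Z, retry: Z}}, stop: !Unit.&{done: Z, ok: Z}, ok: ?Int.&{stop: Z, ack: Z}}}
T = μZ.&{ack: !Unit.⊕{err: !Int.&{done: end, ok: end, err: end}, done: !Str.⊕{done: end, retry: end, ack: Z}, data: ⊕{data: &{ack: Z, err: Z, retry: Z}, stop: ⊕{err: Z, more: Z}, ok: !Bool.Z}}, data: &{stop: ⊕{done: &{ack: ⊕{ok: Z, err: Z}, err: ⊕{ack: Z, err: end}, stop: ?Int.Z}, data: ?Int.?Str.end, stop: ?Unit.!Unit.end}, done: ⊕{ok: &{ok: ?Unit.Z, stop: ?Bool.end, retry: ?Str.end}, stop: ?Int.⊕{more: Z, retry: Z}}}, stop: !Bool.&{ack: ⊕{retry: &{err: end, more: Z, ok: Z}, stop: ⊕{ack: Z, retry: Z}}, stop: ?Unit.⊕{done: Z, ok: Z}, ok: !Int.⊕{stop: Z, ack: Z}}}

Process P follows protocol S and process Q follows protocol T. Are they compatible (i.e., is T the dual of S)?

μZ ‖ μZ  ✓ (μ self-dual)
  &{ack,data,stop} ‖ &{ack,data,stop}  ✗ choice polarity not flipped — not dual

NO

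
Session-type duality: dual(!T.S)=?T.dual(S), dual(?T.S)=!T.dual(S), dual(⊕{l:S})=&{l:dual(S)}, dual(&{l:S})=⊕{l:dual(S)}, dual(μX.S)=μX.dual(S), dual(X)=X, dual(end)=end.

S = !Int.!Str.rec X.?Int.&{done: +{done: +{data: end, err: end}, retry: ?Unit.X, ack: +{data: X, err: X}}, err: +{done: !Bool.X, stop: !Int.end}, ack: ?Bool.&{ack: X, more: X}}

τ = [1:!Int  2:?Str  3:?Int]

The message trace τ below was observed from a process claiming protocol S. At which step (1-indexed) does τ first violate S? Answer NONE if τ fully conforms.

2

@1 !Int  match  state: !Str.rec X.…
@2 got ?Str, protocol expects !Str  ✗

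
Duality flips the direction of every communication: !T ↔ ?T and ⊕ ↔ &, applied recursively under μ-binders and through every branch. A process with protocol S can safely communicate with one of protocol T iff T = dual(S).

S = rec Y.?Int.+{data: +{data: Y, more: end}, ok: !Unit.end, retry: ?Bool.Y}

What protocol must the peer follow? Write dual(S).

rec Y.!Int.&{data: &{data: Y, more: end}, ok: ?Unit.end, retry: !Bool.Y}

rec Y → rec Y  (μ self-dual)
  ?Int → !Int
    +{data,ok,retry} → &{data,ok,retry}  (internal→external)
      • data:
        +{data,more} → &{data,more}  (internal→external)
          • data:
            Y ↦ Y
          • more:
            end ↦ end
      • ok:
        !Unit → ?Unit
          end ↦ end
      • retry:
        ?Bool → !Bool
          Y ↦ Y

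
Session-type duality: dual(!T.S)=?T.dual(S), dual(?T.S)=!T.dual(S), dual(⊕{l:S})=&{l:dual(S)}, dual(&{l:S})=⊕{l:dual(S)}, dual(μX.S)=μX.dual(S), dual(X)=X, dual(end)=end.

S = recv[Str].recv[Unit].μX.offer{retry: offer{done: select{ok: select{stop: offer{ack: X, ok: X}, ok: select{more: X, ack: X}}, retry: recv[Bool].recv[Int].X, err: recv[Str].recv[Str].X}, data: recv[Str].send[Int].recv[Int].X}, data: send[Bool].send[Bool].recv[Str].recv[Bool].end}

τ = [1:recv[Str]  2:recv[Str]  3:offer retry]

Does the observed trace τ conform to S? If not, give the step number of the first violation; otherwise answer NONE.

2

step 1: recv[Str]  ✓  now at recv[Unit].μX.…
step 2: got recv[Str], protocol expects recv[Unit]  ✗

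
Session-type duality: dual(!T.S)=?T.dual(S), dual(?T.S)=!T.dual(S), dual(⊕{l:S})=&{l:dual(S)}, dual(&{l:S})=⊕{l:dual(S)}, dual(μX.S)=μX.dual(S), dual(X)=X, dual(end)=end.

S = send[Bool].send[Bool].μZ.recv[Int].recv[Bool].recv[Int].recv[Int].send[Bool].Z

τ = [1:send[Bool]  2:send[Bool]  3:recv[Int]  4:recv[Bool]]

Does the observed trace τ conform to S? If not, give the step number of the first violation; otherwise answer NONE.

step 1: send[Bool]  match  cont: send[Bool].μZ.…
step 2: send[Bool]  match  cont: μZ.…
step 3: recv[Int]  match  cont: recv[Bool].recv[Int].recv[Int].send[Bool].μZ.…
step 4: recv[Bool]  match  cont: recv[Int].recv[Int].send[Bool].μZ.…
τ conforms to S (length 4)

NONE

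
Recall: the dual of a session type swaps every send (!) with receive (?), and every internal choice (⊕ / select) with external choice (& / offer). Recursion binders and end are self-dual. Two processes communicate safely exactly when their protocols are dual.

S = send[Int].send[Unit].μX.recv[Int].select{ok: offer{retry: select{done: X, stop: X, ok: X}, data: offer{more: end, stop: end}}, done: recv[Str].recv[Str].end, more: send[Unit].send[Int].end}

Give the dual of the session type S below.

send[Int] → recv[Int]
  send[Unit] → recv[Unit]
    μX → μX  (μ self-dual)
      recv[Int] → send[Int]
        select{ok,done,more} → offer{ok,done,more}  (internal→external)
          [ok]
            offer{retry,data} → select{retry,data}  (&→⊕)
              [retry]
                select{done,stop,ok} → offer{done,stop,ok}  (internal→external)
                  [done]
                    X self-dual
                  [stop]
                    X self-dual
                  [ok]
                    X self-dual
              [data]
                offer{more,stop} → select{more,stop}  (&→⊕)
                  [more]
                    end self-dual
                  [stop]
                    end self-dual
          [done]
            recv[Str] → send[Str]
              recv[Str] → send[Str]
                end self-dual
          [more]
            send[Unit] → recv[Unit]
              send[Int] → recv[Int]
                end self-dual

recv[Int].recv[Unit].μX.send[Int].offer{ok: select{retry: offer{done: X, stop: X, ok: X}, data: select{more: end, stop: end}}, done: send[Str].send[Str].end, more: recv[Unit].recv[Int].end}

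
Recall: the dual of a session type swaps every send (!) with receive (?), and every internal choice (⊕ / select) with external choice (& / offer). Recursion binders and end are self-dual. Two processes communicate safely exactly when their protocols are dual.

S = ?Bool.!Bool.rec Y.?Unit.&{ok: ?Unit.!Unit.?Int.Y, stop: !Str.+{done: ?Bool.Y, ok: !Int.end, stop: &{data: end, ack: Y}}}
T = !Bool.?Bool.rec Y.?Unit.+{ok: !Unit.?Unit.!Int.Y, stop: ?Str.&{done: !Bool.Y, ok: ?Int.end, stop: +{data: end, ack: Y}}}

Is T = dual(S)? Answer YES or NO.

?Bool vs !Bool  match
  !Bool vs ?Bool  match
    rec Y vs rec Y  match (μ self-dual)
      ?Unit vs ?Unit  ✗ same direction on both sides — not dual

NO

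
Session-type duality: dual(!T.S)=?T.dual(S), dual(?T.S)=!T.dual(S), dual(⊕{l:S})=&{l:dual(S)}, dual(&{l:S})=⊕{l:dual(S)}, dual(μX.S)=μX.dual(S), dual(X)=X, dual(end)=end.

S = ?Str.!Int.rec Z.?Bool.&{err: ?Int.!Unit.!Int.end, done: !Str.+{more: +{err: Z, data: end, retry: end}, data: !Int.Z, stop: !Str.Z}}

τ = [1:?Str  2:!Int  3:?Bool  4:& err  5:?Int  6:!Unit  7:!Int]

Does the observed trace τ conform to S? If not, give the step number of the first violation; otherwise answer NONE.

NONE

@1 ?Str  match  state: !Int.rec Z.…
@2 !Int  match  state: rec Z.…
@3 ?Bool  match  state: &{err: ?Int.!Unit.!Int.end, done: !Str.+{more: +{err: rec Z.…, data: end, retry: end}, data: !Int.rec Z.…, stop: !Str.rec Z.…}}
@4 & err  match  state: ?Int.!Unit.!Int.end
@5 ?Int  match  state: !Unit.!Int.end
@6 !Unit  match  state: !Int.end
@7 !Int  match  state: end
all 7 steps conform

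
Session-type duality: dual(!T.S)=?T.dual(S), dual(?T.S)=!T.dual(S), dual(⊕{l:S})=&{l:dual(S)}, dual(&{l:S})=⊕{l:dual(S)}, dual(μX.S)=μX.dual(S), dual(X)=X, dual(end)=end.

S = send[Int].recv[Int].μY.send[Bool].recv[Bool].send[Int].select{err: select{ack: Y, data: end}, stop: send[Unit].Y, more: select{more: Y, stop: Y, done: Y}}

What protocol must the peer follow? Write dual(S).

recv[Int].send[Int].μY.recv[Bool].send[Bool].recv[Int].offer{err: offer{ack: Y, data: end}, stop: recv[Unit].Y, more: offer{more: Y, stop: Y, done: Y}}

send[Int] → recv[Int]
  recv[Int] → send[Int]
    μY → μY  (rec unchanged)
      send[Bool] → recv[Bool]
        recv[Bool] → send[Bool]
          send[Int] → recv[Int]
            select{err,stop,more} → offer{err,stop,more}  (internal→external)
              • err:
                select{ack,data} → offer{ack,data}  (internal→external)
                  • ack:
                    Y ↦ Y
                  • data:
                    end ↦ end
              • stop:
                send[Unit] → recv[Unit]
                  Y ↦ Y
              • more:
                select{more,stop,done} → offer{more,stop,done}  (internal→external)
                  • more:
                    Y ↦ Y
                  • stop:
                    Y ↦ Y
                  • done:
                    Y ↦ Y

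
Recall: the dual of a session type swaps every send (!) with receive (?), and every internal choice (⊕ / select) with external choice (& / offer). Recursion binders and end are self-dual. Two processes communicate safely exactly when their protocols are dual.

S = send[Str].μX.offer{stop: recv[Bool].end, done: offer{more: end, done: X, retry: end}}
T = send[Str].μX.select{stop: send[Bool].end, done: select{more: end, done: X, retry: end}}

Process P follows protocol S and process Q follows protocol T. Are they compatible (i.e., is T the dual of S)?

send[Str] | send[Str]  ✗ same direction on both sides — not dual

NO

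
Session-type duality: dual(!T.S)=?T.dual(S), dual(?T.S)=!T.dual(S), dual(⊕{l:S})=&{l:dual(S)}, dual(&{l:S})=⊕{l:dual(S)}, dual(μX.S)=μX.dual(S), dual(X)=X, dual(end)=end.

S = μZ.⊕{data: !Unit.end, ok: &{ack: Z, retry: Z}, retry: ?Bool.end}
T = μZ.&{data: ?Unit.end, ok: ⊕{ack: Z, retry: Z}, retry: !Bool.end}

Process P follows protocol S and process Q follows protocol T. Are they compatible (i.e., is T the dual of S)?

YES

μZ ‖ μZ  ok (μ self-dual)
  ⊕{data,ok,retry} ‖ &{data,ok,retry}  ok same labels
    • data:
      !Unit ‖ ?Unit  ok
        end ‖ end  ok
    • ok:
      &{ack,retry} ‖ ⊕{ack,retry}  ok same labels
        • ack:
          Z ‖ Z  ok
        • retry:
          Z ‖ Z  ok
    • retry:
      ?Bool ‖ !Bool  ok
        end ‖ end  ok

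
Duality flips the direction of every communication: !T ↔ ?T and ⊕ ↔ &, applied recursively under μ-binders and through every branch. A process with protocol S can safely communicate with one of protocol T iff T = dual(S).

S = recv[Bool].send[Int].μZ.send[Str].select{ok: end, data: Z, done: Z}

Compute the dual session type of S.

send[Bool].recv[Int].μZ.recv[Str].offer{ok: end, data: Z, done: Z}

recv[Bool] ↦ send[Bool]
  send[Int] ↦ recv[Int]
    μZ ↦ μZ  (binder kept)
      send[Str] ↦ recv[Str]
        select{ok,data,done} ↦ offer{ok,data,done}  (select→offer)
          [ok]
            end ↦ end
          [data]
            Z ↦ Z
          [done]
            Z ↦ Z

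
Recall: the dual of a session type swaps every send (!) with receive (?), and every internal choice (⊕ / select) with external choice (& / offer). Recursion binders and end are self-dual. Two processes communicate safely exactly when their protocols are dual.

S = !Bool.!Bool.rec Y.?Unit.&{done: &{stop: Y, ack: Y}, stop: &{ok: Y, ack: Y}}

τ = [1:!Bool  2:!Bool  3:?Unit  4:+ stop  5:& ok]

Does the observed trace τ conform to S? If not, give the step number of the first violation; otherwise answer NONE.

4

step 1: !Bool  ok  state: !Bool.rec Y.…
step 2: !Bool  ok  state: rec Y.…
step 3: ?Unit  ok  state: &{done: &{stop: rec Y.…, ack: rec Y.…}, stop: &{ok: rec Y.…, ack: rec Y.…}}
step 4: got + stop, protocol expects & done or & stop  ✗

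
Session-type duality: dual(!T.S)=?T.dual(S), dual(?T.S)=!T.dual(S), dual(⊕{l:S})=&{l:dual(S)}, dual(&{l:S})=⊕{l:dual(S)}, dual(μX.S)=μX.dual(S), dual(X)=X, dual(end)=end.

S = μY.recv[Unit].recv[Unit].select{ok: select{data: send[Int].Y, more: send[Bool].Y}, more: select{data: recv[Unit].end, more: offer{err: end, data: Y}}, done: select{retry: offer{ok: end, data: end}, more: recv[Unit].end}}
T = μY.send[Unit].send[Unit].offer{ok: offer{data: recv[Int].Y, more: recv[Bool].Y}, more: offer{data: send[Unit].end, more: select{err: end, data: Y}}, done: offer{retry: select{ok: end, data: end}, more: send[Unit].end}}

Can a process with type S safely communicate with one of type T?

YES

μY ‖ μY  match (rec unchanged)
  recv[Unit] ‖ send[Unit]  match
    recv[Unit] ‖ send[Unit]  match
      select{ok,more,done} ‖ offer{ok,more,done}  match label sets agree
        • ok:
          select{data,more} ‖ offer{data,more}  match label sets agree
            • data:
              send[Int] ‖ recv[Int]  match
                Y ‖ Y  match
            • more:
              send[Bool] ‖ recv[Bool]  match
                Y ‖ Y  match
        • more:
          select{data,more} ‖ offer{data,more}  match label sets agree
            • data:
              recv[Unit] ‖ send[Unit]  match
                end ‖ end  match
            • more:
              offer{err,data} ‖ select{err,data}  match label sets agree
                • err:
                  end ‖ end  match
                • data:
                  Y ‖ Y  match
        • done:
          select{retry,more} ‖ offer{retry,more}  match label sets agree
            • retry:
              offer{ok,data} ‖ select{ok,data}  match label sets agree
                • ok:
                  end ‖ end  match
                • data:
                  end ‖ end  match
            • more:
              recv[Unit] ‖ send[Unit]  match
                end ‖ end  match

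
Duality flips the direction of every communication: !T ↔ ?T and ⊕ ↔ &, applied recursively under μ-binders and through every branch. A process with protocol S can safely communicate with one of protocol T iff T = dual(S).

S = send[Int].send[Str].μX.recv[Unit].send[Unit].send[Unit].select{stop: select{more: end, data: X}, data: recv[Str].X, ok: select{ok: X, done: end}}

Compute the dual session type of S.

send[Int] = recv[Int]
  send[Str] = recv[Str]
    μX = μX  (binder kept)
      recv[Unit] = send[Unit]
        send[Unit] = recv[Unit]
          send[Unit] = recv[Unit]
            select{stop,data,ok} = offer{stop,data,ok}  (select→offer)
              • stop:
                select{more,data} = offer{more,data}  (select→offer)
                  • more:
                    end self-dual
                  • data:
                    X self-dual
              • data:
                recv[Str] = send[Str]
                  X self-dual
              • ok:
                select{ok,done} = offer{ok,done}  (select→offer)
                  • ok:
                    X self-dual
                  • done:
                    end self-dual

recv[Int].recv[Str].μX.send[Unit].recv[Unit].recv[Unit].offer{stop: offer{more: end, data: X}, data: send[Str].X, ok: offer{ok: X, done: end}}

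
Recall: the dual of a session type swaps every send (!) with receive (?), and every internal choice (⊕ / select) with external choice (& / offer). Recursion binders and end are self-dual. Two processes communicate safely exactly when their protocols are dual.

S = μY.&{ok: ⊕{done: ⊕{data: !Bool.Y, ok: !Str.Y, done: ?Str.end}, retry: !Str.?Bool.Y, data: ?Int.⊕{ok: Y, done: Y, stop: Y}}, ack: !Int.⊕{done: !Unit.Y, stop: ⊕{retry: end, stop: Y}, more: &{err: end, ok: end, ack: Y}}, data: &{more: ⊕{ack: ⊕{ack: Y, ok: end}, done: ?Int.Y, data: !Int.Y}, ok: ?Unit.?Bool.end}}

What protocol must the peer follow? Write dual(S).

μY.⊕{ok: &{done: &{data: ?Bool.Y, ok: ?Str.Y, done: !Str.end}, retry: ?Str.!Bool.Y, data: !Int.&{ok: Y, done: Y, stop: Y}}, ack: ?Int.&{done: ?Unit.Y, stop: &{retry: end, stop: Y}, more: ⊕{err: end, ok: end, ack: Y}}, data: ⊕{more: &{ack: &{ack: Y, ok: end}, done: !Int.Y, data: ?Int.Y}, ok: !Unit.!Bool.end}}

μY = μY  (μ self-dual)
  &{ok,ack,data} = ⊕{ok,ack,data}  (&→⊕)
    case ok:
      ⊕{done,retry,data} = &{done,retry,data}  (internal→external)
        case done:
          ⊕{data,ok,done} = &{data,ok,done}  (internal→external)
            case data:
              !Bool = ?Bool
                Y self-dual
            case ok:
              !Str = ?Str
                Y self-dual
            case done:
              ?Str = !Str
                end self-dual
        case retry:
          !Str = ?Str
            ?Bool = !Bool
              Y self-dual
        case data:
          ?Int = !Int
            ⊕{ok,done,stop} = &{ok,done,stop}  (internal→external)
              case ok:
                Y self-dual
              case done:
                Y self-dual
              case stop:
                Y self-dual
    case ack:
      !Int = ?Int
        ⊕{done,stop,more} = &{done,stop,more}  (internal→external)
          case done:
            !Unit = ?Unit
              Y self-dual
          case stop:
            ⊕{retry,stop} = &{retry,stop}  (internal→external)
              case retry:
                end self-dual
              case stop:
                Y self-dual
          case more:
            &{err,ok,ack} = ⊕{err,ok,ack}  (&→⊕)
              case err:
                end self-dual
              case ok:
                end self-dual
              case ack:
                Y self-dual
    case data:
      &{more,ok} = ⊕{more,ok}  (&→⊕)
        case more:
          ⊕{ack,done,data} = &{ack,done,data}  (internal→external)
            case ack:
              ⊕{ack,ok} = &{ack,ok}  (internal→external)
                case ack:
                  Y self-dual
                case ok:
                  end self-dual
            case done:
              ?Int = !Int
                Y self-dual
            case data:
              !Int = ?Int
                Y self-dual
        case ok:
          ?Unit = !Unit
            ?Bool = !Bool
              end self-dual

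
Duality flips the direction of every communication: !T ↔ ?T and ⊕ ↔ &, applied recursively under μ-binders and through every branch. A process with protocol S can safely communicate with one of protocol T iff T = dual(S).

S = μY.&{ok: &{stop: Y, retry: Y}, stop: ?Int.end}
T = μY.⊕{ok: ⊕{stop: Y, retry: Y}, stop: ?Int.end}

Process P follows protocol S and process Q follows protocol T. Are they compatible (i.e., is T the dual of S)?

NO

μY | μY  ok (binder kept)
  &{ok,stop} | ⊕{ok,stop}  ok labels match
    • ok:
      &{stop,retry} | ⊕{stop,retry}  ok labels match
        • stop:
          Y | Y  ok
        • retry:
          Y | Y  ok
    • stop:
      ?Int | ?Int  ✗ same direction on both sides — not dual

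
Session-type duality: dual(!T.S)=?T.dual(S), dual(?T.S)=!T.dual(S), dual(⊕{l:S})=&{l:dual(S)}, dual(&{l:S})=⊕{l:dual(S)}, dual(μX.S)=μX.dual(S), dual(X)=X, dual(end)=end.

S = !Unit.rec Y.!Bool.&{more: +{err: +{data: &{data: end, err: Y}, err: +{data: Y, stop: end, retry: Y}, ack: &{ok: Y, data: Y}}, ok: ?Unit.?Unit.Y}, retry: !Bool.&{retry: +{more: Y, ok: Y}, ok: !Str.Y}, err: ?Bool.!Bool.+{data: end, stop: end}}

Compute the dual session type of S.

!Unit = ?Unit
  rec Y = rec Y  (binder kept)
    !Bool = ?Bool
      &{more,retry,err} = +{more,retry,err}  (external→internal)
        • more:
          +{err,ok} = &{err,ok}  (⊕→&)
            • err:
              +{data,err,ack} = &{data,err,ack}  (⊕→&)
                • data:
                  &{data,err} = +{data,err}  (external→internal)
                    • data:
                      end self-dual
                    • err:
                      Y self-dual
                • err:
                  +{data,stop,retry} = &{data,stop,retry}  (⊕→&)
                    • data:
                      Y self-dual
                    • stop:
                      end self-dual
                    • retry:
                      Y self-dual
                • ack:
                  &{ok,data} = +{ok,data}  (external→internal)
                    • ok:
                      Y self-dual
                    • data:
                      Y self-dual
            • ok:
              ?Unit = !Unit
                ?Unit = !Unit
                  Y self-dual
        • retry:
          !Bool = ?Bool
            &{retry,ok} = +{retry,ok}  (external→internal)
              • retry:
                +{more,ok} = &{more,ok}  (⊕→&)
                  • more:
                    Y self-dual
                  • ok:
                    Y self-dual
              • ok:
                !Str = ?Str
                  Y self-dual
        • err:
          ?Bool = !Bool
            !Bool = ?Bool
              +{data,stop} = &{data,stop}  (⊕→&)
                • data:
                  end self-dual
                • stop:
                  end self-dual

?Unit.rec Y.?Bool.+{more: &{err: &{data: +{data: end, err: Y}, err: &{data: Y, stop: end, retry: Y}, ack: +{ok: Y, data: Y}}, ok: !Unit.!Unit.Y}, retry: ?Bool.+{retry: &{more: Y, ok: Y}, ok: ?Str.Y}, err: !Bool.?Bool.&{data: end, stop: end}}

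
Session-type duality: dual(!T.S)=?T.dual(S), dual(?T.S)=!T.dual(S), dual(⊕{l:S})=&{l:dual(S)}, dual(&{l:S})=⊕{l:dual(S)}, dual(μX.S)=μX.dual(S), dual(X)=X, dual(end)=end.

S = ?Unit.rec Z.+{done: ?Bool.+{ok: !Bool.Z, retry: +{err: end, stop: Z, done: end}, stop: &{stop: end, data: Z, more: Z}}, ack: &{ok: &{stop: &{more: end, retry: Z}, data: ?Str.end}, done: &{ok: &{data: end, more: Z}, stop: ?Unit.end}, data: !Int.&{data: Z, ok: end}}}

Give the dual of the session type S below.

!Unit.rec Z.&{done: !Bool.&{ok: ?Bool.Z, retry: &{err: end, stop: Z, done: end}, stop: +{stop: end, data: Z, more: Z}}, ack: +{ok: +{stop: +{more: end, retry: Z}, data: !Str.end}, done: +{ok: +{data: end, more: Z}, stop: !Unit.end}, data: ?Int.+{data: Z, ok: end}}}

?Unit → !Unit
  rec Z → rec Z  (μ self-dual)
    +{done,ack} → &{done,ack}  (internal→external)
      [done]
        ?Bool → !Bool
          +{ok,retry,stop} → &{ok,retry,stop}  (internal→external)
            [ok]
              !Bool → ?Bool
                dual(Z) = Z
            [retry]
              +{err,stop,done} → &{err,stop,done}  (internal→external)
                [err]
                  dual(end) = end
                [stop]
                  dual(Z) = Z
                [done]
                  dual(end) = end
            [stop]
              &{stop,data,more} → +{stop,data,more}  (&→⊕)
                [stop]
                  dual(end) = end
                [data]
                  dual(Z) = Z
                [more]
                  dual(Z) = Z
      [ack]
        &{ok,done,data} → +{ok,done,data}  (&→⊕)
          [ok]
            &{stop,data} → +{stop,data}  (&→⊕)
              [stop]
                &{more,retry} → +{more,retry}  (&→⊕)
                  [more]
                    dual(end) = end
                  [retry]
                    dual(Z) = Z
              [data]
                ?Str → !Str
                  dual(end) = end
          [done]
            &{ok,stop} → +{ok,stop}  (&→⊕)
              [ok]
                &{data,more} → +{data,more}  (&→⊕)
                  [data]
                    dual(end) = end
                  [more]
                    dual(Z) = Z
              [stop]
                ?Unit → !Unit
                  dual(end) = end
          [data]
            !Int → ?Int
              &{data,ok} → +{data,ok}  (&→⊕)
                [data]
                  dual(Z) = Z
                [ok]
                  dual(end) = end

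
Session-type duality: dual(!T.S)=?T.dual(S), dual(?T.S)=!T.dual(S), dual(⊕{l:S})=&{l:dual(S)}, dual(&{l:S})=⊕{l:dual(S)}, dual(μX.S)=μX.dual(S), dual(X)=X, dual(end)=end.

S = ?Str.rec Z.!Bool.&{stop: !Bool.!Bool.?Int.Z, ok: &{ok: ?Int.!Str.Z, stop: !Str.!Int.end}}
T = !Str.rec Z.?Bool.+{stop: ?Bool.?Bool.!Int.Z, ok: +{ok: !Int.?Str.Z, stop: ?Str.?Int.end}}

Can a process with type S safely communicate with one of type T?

?Str vs !Str  match
  rec Z vs rec Z  match (μ self-dual)
    !Bool vs ?Bool  match
      &{stop,ok} vs +{stop,ok}  match labels match
        • stop:
          !Bool vs ?Bool  match
            !Bool vs ?Bool  match
              ?Int vs !Int  match
                Z vs Z  match
        • ok:
          &{ok,stop} vs +{ok,stop}  match labels match
            • ok:
              ?Int vs !Int  match
                !Str vs ?Str  match
                  Z vs Z  match
            • stop:
              !Str vs ?Str  match
                !Int vs ?Int  match
                  end vs end  match

YES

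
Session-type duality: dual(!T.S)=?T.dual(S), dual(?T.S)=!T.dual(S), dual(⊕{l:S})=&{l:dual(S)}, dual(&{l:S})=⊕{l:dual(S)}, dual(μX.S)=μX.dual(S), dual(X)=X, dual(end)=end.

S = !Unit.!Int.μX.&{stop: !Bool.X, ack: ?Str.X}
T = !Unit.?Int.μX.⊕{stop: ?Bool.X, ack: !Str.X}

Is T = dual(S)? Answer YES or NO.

NO

!Unit ‖ !Unit  ✗ same direction on both sides — not dual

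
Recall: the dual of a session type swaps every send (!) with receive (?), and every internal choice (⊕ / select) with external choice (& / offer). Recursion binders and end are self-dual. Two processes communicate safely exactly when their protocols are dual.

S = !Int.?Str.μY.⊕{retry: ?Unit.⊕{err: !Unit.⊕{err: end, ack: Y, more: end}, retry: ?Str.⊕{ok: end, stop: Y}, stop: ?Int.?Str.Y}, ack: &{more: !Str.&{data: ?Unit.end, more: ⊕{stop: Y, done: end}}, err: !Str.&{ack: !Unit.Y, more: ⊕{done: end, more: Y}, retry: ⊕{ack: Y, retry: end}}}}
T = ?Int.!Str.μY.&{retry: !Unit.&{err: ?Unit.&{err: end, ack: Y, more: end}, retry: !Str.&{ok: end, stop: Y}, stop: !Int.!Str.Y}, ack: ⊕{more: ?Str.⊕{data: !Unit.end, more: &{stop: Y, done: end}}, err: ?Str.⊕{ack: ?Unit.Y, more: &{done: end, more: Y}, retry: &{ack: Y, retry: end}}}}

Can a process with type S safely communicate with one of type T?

!Int vs ?Int  ok
  ?Str vs !Str  ok
    μY vs μY  ok (μ self-dual)
      ⊕{retry,ack} vs &{retry,ack}  ok labels match
        [retry]
          ?Unit vs !Unit  ok
            ⊕{err,retry,stop} vs &{err,retry,stop}  ok labels match
              [err]
                !Unit vs ?Unit  ok
                  ⊕{err,ack,more} vs &{err,ack,more}  ok labels match
                    [err]
                      end vs end  ok
                    [ack]
                      Y vs Y  ok
                    [more]
                      end vs end  ok
              [retry]
                ?Str vs !Str  ok
                  ⊕{ok,stop} vs &{ok,stop}  ok labels match
                    [ok]
                      end vs end  ok
                    [stop]
                      Y vs Y  ok
              [stop]
                ?Int vs !Int  ok
                  ?Str vs !Str  ok
                    Y vs Y  ok
        [ack]
          &{more,err} vs ⊕{more,err}  ok labels match
            [more]
              !Str vs ?Str  ok
                &{data,more} vs ⊕{data,more}  ok labels match
                  [data]
                    ?Unit vs !Unit  ok
                      end vs end  ok
                  [more]
                    ⊕{stop,done} vs &{stop,done}  ok labels match
                      [stop]
                        Y vs Y  ok
                      [done]
                        end vs end  ok
            [err]
              !Str vs ?Str  ok
                &{ack,more,retry} vs ⊕{ack,more,retry}  ok labels match
                  [ack]
                    !Unit vs ?Unit  ok
                      Y vs Y  ok
                  [more]
                    ⊕{done,more} vs &{done,more}  ok labels match
                      [done]
                        end vs end  ok
                      [more]
                        Y vs Y  ok
                  [retry]
                    ⊕{ack,retry} vs &{ack,retry}  ok labels match
                      [ack]
                        Y vs Y  ok
                      [retry]
                        end vs end  ok

YES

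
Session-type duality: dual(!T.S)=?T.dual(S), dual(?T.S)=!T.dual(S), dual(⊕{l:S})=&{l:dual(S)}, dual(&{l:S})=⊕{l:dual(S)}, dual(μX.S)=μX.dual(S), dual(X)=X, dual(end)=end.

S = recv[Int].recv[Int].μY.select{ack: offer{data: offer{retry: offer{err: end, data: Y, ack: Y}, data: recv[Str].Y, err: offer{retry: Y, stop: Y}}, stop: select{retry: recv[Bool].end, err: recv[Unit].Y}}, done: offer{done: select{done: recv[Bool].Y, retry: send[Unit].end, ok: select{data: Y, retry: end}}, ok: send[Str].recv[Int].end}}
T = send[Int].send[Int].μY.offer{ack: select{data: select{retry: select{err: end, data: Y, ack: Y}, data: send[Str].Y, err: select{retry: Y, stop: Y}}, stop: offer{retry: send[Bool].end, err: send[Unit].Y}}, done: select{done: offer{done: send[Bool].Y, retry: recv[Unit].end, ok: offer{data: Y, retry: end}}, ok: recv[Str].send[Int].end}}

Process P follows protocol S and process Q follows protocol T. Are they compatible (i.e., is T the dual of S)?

YES

recv[Int] ‖ send[Int]  ok
  recv[Int] ‖ send[Int]  ok
    μY ‖ μY  ok (binder kept)
      select{ack,done} ‖ offer{ack,done}  ok same labels
        [ack]
          offer{data,stop} ‖ select{data,stop}  ok same labels
            [data]
              offer{retry,data,err} ‖ select{retry,data,err}  ok same labels
                [retry]
                  offer{err,data,ack} ‖ select{err,data,ack}  ok same labels
                    [err]
                      end ‖ end  ok
                    [data]
                      Y ‖ Y  ok
                    [ack]
                      Y ‖ Y  ok
                [data]
                  recv[Str] ‖ send[Str]  ok
                    Y ‖ Y  ok
                [err]
                  offer{retry,stop} ‖ select{retry,stop}  ok same labels
                    [retry]
                      Y ‖ Y  ok
                    [stop]
                      Y ‖ Y  ok
            [stop]
              select{retry,err} ‖ offer{retry,err}  ok same labels
                [retry]
                  recv[Bool] ‖ send[Bool]  ok
                    end ‖ end  ok
                [err]
                  recv[Unit] ‖ send[Unit]  ok
                    Y ‖ Y  ok
        [done]
          offer{done,ok} ‖ select{done,ok}  ok same labels
            [done]
              select{done,retry,ok} ‖ offer{done,retry,ok}  ok same labels
                [done]
                  recv[Bool] ‖ send[Bool]  ok
                    Y ‖ Y  ok
                [retry]
                  send[Unit] ‖ recv[Unit]  ok
                    end ‖ end  ok
                [ok]
                  select{data,retry} ‖ offer{data,retry}  ok same labels
                    [data]
                      Y ‖ Y  ok
                    [retry]
                      end ‖ end  ok
            [ok]
              send[Str] ‖ recv[Str]  ok
                recv[Int] ‖ send[Int]  ok
                  end ‖ end  ok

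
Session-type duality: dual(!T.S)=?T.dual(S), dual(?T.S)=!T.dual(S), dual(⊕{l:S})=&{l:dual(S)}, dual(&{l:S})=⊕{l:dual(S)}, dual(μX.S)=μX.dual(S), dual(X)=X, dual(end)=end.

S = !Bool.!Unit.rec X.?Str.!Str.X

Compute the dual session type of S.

!Bool ↦ ?Bool
  !Unit ↦ ?Unit
    rec X ↦ rec X  (rec unchanged)
      ?Str ↦ !Str
        !Str ↦ ?Str
          dual(X) = X

?Bool.?Unit.rec X.!Str.?Str.X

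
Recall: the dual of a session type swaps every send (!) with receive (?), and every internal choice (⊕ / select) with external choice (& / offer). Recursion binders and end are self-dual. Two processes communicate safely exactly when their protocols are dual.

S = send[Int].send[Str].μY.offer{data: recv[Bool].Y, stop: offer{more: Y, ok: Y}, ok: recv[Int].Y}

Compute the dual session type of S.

send[Int] = recv[Int]
  send[Str] = recv[Str]
    μY = μY  (binder kept)
      offer{data,stop,ok} = select{data,stop,ok}  (&→⊕)
        • data:
          recv[Bool] = send[Bool]
            Y self-dual
        • stop:
          offer{more,ok} = select{more,ok}  (&→⊕)
            • more:
              Y self-dual
            • ok:
              Y self-dual
        • ok:
          recv[Int] = send[Int]
            Y self-dual

recv[Int].recv[Str].μY.select{data: send[Bool].Y, stop: select{more: Y, ok: Y}, ok: send[Int].Y}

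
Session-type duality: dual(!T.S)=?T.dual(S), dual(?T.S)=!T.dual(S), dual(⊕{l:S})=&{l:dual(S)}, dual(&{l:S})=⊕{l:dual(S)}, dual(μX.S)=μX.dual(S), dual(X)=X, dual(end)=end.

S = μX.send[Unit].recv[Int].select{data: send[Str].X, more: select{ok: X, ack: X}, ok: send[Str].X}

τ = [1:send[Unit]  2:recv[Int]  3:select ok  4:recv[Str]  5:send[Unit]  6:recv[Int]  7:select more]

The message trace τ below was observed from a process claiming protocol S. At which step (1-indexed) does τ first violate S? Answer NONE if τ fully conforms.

step 1: send[Unit]  match  residual = recv[Int].select{data: send[Str].μX.…, more: select{ok: μX.…, ack: μX.…}, ok: send[Str].μX.…}
step 2: recv[Int]  match  residual = select{data: send[Str].μX.…, more: select{ok: μX.…, ack: μX.…}, ok: send[Str].μX.…}
step 3: select ok  match  residual = send[Str].μX.…
step 4: got recv[Str], protocol expects send[Str]  ✗

4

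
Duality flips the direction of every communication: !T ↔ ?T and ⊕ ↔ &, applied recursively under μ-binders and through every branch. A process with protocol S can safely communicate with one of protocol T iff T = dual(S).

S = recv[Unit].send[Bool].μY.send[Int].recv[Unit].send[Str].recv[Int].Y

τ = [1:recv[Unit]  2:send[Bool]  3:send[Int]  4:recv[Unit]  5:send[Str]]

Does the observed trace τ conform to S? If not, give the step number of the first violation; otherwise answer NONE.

step 1: recv[Unit]  ✓  cont: send[Bool].μY.…
step 2: send[Bool]  ✓  cont: μY.…
step 3: send[Int]  ✓  cont: recv[Unit].send[Str].recv[Int].μY.…
step 4: recv[Unit]  ✓  cont: send[Str].recv[Int].μY.…
step 5: send[Str]  ✓  cont: recv[Int].μY.…
all 5 steps conform

NONE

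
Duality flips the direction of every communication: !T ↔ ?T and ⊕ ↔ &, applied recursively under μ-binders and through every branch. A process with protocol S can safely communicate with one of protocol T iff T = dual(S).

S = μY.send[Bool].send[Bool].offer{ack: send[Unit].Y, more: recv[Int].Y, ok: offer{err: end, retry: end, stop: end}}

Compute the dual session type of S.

μY = μY  (μ self-dual)
  send[Bool] = recv[Bool]
    send[Bool] = recv[Bool]
      offer{ack,more,ok} = select{ack,more,ok}  (external→internal)
        • ack:
          send[Unit] = recv[Unit]
            dual(Y) = Y
        • more:
          recv[Int] = send[Int]
            dual(Y) = Y
        • ok:
          offer{err,retry,stop} = select{err,retry,stop}  (external→internal)
            • err:
              dual(end) = end
            • retry:
              dual(end) = end
            • stop:
              dual(end) = end

μY.recv[Bool].recv[Bool].select{ack: recv[Unit].Y, more: send[Int].Y, ok: select{err: end, retry: end, stop: end}}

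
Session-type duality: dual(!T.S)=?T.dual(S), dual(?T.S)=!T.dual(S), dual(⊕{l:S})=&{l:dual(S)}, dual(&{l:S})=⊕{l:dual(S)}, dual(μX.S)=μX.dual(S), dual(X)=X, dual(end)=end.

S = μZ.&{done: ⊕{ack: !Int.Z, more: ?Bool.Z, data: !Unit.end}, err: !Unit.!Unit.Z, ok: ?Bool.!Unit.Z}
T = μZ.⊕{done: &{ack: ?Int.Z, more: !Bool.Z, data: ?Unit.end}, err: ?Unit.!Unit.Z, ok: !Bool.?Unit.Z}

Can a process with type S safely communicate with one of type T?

μZ | μZ  ✓ (rec unchanged)
  &{done,err,ok} | ⊕{done,err,ok}  ✓ label sets agree
    [done]
      ⊕{ack,more,data} | &{ack,more,data}  ✓ label sets agree
        [ack]
          !Int | ?Int  ✓
            Z | Z  ✓
        [more]
          ?Bool | !Bool  ✓
            Z | Z  ✓
        [data]
          !Unit | ?Unit  ✓
            end | end  ✓
    [err]
      !Unit | ?Unit  ✓
        !Unit | !Unit  ✗ same direction on both sides — not dual

NO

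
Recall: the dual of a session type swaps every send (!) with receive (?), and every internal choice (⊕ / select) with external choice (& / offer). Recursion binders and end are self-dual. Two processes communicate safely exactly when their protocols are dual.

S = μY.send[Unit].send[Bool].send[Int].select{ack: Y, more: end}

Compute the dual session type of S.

μY.recv[Unit].recv[Bool].recv[Int].offer{ack: Y, more: end}

μY ↦ μY  (μ self-dual)
  send[Unit] ↦ recv[Unit]
    send[Bool] ↦ recv[Bool]
      send[Int] ↦ recv[Int]
        select{ack,more} ↦ offer{ack,more}  (internal→external)
          [ack]
            Y ↦ Y
          [more]
            end ↦ end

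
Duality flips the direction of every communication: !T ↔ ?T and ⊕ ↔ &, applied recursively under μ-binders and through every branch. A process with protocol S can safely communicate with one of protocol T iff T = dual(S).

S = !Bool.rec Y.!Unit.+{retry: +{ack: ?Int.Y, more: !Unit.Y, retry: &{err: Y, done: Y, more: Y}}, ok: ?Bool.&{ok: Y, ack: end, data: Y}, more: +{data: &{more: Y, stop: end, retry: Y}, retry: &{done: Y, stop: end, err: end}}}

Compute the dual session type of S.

!Bool = ?Bool
  rec Y = rec Y  (μ self-dual)
    !Unit = ?Unit
      +{retry,ok,more} = &{retry,ok,more}  (internal→external)
        [retry]
          +{ack,more,retry} = &{ack,more,retry}  (internal→external)
            [ack]
              ?Int = !Int
                dual(Y) = Y
            [more]
              !Unit = ?Unit
                dual(Y) = Y
            [retry]
              &{err,done,more} = +{err,done,more}  (offer→select)
                [err]
                  dual(Y) = Y
                [done]
                  dual(Y) = Y
                [more]
                  dual(Y) = Y
        [ok]
          ?Bool = !Bool
            &{ok,ack,data} = +{ok,ack,data}  (offer→select)
              [ok]
                dual(Y) = Y
              [ack]
                dual(end) = end
              [data]
                dual(Y) = Y
        [more]
          +{data,retry} = &{data,retry}  (internal→external)
            [data]
              &{more,stop,retry} = +{more,stop,retry}  (offer→select)
                [more]
                  dual(Y) = Y
                [stop]
                  dual(end) = end
                [retry]
                  dual(Y) = Y
            [retry]
              &{done,stop,err} = +{done,stop,err}  (offer→select)
                [done]
                  dual(Y) = Y
                [stop]
                  dual(end) = end
                [err]
                  dual(end) = end

?Bool.rec Y.?Unit.&{retry: &{ack: !Int.Y, more: ?Unit.Y, retry: +{err: Y, done: Y, more: Y}}, ok: !Bool.+{ok: Y, ack: end, data: Y}, more: &{data: +{more: Y, stop: end, retry: Y}, retry: +{done: Y, stop: end, err: end}}}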